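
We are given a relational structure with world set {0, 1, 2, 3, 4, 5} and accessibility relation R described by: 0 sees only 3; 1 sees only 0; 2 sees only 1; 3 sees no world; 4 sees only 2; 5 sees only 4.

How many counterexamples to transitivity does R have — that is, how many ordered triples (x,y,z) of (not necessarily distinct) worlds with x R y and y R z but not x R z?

Enumerating: (1,0,3), (2,1,0), (4,2,1), (5,4,2).

4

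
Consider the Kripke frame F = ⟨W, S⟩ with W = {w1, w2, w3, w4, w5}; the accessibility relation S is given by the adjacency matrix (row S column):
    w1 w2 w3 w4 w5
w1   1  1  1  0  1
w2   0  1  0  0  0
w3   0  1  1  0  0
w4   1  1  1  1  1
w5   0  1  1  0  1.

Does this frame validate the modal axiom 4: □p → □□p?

By correspondence theory, 4 is valid on a frame iff S is transitive.
Transitive: yes — every two-step S-path is closed by a direct edge.

Yes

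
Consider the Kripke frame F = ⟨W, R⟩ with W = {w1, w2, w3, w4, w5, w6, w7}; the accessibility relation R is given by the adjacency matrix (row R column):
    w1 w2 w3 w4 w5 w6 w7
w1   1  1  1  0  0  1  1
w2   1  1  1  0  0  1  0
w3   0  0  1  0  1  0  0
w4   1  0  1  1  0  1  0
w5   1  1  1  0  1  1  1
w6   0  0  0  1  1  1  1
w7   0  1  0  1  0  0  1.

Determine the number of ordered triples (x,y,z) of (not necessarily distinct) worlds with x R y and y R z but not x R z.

Enumerating: (w1,w3,w5), (w1,w6,w4), (w1,w6,w5), (w1,w7,w4), (w2,w1,w7), (w2,w3,w5), (w2,w6,w4), (w2,w6,w5), (w2,w6,w7), (w3,w5,w1), (w3,w5,w2), (w3,w5,w6), … and 20 more.
Total: 32.

32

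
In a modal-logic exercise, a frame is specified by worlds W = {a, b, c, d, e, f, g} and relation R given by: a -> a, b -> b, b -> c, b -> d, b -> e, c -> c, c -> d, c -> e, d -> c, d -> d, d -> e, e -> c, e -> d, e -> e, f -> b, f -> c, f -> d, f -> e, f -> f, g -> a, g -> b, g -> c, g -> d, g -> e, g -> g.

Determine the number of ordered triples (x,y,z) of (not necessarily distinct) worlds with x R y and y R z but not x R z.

R is transitive; there are no such tuples.

0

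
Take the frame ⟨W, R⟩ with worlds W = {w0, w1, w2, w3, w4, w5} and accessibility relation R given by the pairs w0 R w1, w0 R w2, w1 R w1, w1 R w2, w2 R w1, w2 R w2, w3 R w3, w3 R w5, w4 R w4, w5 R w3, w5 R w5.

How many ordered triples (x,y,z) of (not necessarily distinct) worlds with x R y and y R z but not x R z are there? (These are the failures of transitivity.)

0

R is transitive; there are no such tuples.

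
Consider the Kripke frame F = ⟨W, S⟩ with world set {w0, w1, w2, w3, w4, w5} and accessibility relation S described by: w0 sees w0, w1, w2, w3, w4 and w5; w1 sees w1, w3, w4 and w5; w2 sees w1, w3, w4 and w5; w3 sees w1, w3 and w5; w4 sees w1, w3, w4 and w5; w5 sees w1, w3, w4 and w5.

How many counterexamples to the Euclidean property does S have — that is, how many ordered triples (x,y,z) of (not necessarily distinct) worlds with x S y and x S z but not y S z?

15

Enumerating: (w0,w1,w0), (w0,w1,w2), (w0,w2,w0), (w0,w2,w2), (w0,w3,w0), (w0,w3,w2), (w0,w3,w4), (w0,w4,w0), (w0,w4,w2), (w0,w5,w0), (w0,w5,w2), (w1,w3,w4), (w2,w3,w4), (w4,w3,w4), (w5,w3,w4).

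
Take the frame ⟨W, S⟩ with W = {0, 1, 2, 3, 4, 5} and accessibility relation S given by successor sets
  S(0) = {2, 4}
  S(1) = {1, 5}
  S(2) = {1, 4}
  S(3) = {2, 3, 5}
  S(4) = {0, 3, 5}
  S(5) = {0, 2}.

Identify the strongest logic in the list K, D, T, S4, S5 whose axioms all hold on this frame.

Serial (axiom D): yes — every world has a successor (e.g. 0 S 2).
Reflexive (axiom T): no — 0 is not related to itself.
Transitive (axiom 4): no — 0 S 2 and 2 S 1, but not 0 S 1.
Euclidean (axiom 5): no — 0 S 4 and 0 S 2, but not 4 S 2.
So F validates K, D; T would additionally require S to be reflexive. The strongest is D.

D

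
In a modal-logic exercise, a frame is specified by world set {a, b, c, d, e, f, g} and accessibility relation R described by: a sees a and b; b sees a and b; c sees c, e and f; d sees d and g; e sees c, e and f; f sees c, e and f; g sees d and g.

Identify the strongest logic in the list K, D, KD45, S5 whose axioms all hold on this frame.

Serial (axiom D): yes — every world has a successor (e.g. a R a).
Euclidean (axiom 5): yes — any two successors of a common world are R-related.
Transitive (axiom 4): yes — every two-step R-path is closed by a direct edge.
Reflexive (axiom T): yes — every world is R-related to itself.
So F validates K, D, KD45, S5. The strongest is S5.

S5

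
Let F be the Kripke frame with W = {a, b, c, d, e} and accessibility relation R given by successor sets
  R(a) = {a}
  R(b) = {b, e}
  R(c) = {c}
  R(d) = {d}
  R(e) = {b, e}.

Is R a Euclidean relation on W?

Euclidean: yes — any two successors of a common world are R-related.

Yes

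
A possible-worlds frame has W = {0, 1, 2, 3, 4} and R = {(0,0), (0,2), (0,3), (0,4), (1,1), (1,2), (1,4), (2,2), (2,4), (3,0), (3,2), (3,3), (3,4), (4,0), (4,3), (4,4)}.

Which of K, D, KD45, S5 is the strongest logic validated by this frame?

Serial (axiom D): yes — every world has a successor (e.g. 0 R 0).
Euclidean (axiom 5): no — 0 R 2 and 0 R 3, but not 2 R 3.
Transitive (axiom 4): no — 1 R 4 and 4 R 0, but not 1 R 0.
Reflexive (axiom T): yes — every world is R-related to itself.
So F validates K, D; KD45 would additionally require R to be Euclidean and transitive. The strongest is D.

D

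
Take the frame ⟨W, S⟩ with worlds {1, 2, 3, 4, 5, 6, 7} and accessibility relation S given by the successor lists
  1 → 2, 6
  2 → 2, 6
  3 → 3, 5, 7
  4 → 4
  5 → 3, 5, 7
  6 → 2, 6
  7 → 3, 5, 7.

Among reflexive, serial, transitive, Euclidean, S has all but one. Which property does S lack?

Reflexive: no — 1 is not related to itself.
Serial: yes — every world has a successor (e.g. 1 S 2).
Transitive: yes — every two-step S-path is closed by a direct edge.
Euclidean: yes — any two successors of a common world are S-related.
Only reflexive fails.

reflexive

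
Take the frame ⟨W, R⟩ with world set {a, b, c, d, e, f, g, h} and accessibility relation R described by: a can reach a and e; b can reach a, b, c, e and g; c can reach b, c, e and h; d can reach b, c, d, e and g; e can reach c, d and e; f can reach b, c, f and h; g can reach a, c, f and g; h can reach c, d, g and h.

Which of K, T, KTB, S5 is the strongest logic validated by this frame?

T

Reflexive (axiom T): yes — every world is R-related to itself.
Symmetric (axiom B): no — a R e but not e R a.
Euclidean (axiom 5): no — b R a and b R c, but not a R c.
So F validates K, T; KTB would additionally require R to be symmetric. The strongest is T.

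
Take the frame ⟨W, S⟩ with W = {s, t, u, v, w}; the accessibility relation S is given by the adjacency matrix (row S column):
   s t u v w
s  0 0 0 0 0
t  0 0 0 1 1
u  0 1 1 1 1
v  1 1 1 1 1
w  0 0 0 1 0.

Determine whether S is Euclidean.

Euclidean: no — u S w and u S t, but not w S t.

No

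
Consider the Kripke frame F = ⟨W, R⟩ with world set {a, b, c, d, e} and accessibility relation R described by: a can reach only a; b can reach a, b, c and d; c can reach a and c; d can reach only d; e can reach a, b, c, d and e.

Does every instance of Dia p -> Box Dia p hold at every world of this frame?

Axiom 5 corresponds to the accessibility relation being Euclidean.
Euclidean: no — b R a and b R c, but not a R c.

No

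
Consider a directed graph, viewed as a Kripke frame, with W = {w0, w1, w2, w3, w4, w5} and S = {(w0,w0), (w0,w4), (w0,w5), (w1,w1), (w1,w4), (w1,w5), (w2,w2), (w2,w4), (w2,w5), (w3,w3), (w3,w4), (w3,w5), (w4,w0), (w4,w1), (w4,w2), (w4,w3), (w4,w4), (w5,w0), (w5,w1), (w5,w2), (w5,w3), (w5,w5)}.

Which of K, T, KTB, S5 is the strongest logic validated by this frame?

KTB

Reflexive (axiom T): yes — every world is S-related to itself.
Symmetric (axiom B): yes — every pair in S has its reverse in S.
Euclidean (axiom 5): no — w0 S w4 and w0 S w5, but not w4 S w5.
So F validates K, T, KTB; S5 would additionally require S to be Euclidean. The strongest is KTB.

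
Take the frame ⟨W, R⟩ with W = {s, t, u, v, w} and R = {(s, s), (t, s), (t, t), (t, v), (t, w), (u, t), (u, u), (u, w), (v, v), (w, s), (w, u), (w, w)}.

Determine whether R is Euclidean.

No

Euclidean: no — t R s and t R v, but not s R v.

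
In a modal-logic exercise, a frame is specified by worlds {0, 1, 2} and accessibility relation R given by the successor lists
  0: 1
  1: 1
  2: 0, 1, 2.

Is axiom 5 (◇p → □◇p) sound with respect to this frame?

No

By correspondence theory, 5 is valid on a frame iff R is Euclidean.
Euclidean: no — 2 R 1 and 2 R 0, but not 1 R 0.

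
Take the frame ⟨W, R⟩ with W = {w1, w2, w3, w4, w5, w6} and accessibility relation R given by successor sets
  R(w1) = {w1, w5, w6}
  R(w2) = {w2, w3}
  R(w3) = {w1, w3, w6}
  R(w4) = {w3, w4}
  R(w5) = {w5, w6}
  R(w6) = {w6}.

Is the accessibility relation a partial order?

No

Reflexive: yes — every world is R-related to itself.
Transitive: no — w2 R w3 and w3 R w1, but not w2 R w1.
Antisymmetric: yes — no distinct pair is related both ways.
So R is not a partial order.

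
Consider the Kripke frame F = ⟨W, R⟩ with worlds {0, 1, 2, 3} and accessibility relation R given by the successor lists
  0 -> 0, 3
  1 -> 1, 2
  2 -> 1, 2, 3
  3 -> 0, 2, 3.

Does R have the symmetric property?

Symmetric: yes — every pair in R has its reverse in R.

Yes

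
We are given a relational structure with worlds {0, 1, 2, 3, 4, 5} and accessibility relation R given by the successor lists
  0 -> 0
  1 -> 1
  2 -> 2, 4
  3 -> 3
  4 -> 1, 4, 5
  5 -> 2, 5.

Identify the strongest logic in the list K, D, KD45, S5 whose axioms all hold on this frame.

D

Serial (axiom D): yes — every world has a successor (e.g. 0 R 0).
Euclidean (axiom 5): no — 4 R 1 and 4 R 5, but not 1 R 5.
Transitive (axiom 4): no — 2 R 4 and 4 R 1, but not 2 R 1.
Reflexive (axiom T): yes — every world is R-related to itself.
So F validates K, D; KD45 would additionally require R to be Euclidean and transitive. The strongest is D.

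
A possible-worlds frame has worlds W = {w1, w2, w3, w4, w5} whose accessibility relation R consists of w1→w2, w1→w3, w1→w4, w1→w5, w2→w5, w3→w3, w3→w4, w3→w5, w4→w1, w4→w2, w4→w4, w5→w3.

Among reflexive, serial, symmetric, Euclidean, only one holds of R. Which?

Reflexive: no — w1 is not related to itself.
Serial: yes — every world has a successor (e.g. w1 R w2).
Symmetric: no — w1 R w2 but not w2 R w1.
Euclidean: no — w1 R w2 and w1 R w3, but not w2 R w3.
Only serial holds.

serial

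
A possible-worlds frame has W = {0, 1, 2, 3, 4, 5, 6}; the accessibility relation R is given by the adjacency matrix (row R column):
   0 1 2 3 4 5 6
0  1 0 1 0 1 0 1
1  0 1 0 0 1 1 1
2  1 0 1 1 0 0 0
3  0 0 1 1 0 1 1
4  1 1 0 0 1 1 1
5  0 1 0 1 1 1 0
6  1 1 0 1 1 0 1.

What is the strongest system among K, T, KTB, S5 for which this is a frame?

KTB

Reflexive (axiom T): yes — every world is R-related to itself.
Symmetric (axiom B): yes — every pair in R has its reverse in R.
Euclidean (axiom 5): no — 0 R 2 and 0 R 4, but not 2 R 4.
So F validates K, T, KTB; S5 would additionally require R to be Euclidean. The strongest is KTB.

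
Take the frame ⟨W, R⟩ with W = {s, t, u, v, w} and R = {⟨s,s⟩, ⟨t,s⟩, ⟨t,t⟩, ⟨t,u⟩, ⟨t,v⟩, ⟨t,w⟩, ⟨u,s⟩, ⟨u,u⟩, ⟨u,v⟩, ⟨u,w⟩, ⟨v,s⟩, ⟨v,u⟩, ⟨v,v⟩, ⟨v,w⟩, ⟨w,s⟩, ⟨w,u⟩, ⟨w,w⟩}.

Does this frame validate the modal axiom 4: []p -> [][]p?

The schema 4 characterises exactly the transitive frames.
Transitive: no — w R u and u R v, but not w R v.

No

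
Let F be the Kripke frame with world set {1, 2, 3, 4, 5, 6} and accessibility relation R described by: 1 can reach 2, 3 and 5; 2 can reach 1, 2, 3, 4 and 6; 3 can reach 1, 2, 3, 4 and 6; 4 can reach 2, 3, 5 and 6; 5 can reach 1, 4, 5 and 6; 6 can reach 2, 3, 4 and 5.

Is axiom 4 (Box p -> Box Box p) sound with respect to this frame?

No

Axiom 4 corresponds to the accessibility relation being transitive.
Transitive: no — 1 R 2 and 2 R 4, but not 1 R 4.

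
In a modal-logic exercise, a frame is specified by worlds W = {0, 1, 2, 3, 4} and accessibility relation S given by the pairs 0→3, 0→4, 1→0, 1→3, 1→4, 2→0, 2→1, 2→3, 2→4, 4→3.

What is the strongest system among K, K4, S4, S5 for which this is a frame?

Transitive (axiom 4): yes — every two-step S-path is closed by a direct edge.
Reflexive (axiom T): no — 0 is not related to itself.
Euclidean (axiom 5): no — 0 S 3 and 0 S 4, but not 3 S 4.
So F validates K, K4; S4 would additionally require S to be reflexive. The strongest is K4.

K4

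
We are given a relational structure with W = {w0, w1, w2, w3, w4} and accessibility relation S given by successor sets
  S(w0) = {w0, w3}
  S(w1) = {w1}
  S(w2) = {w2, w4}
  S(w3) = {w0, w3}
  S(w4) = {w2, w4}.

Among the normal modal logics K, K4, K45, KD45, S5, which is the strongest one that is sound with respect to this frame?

Transitive (axiom 4): yes — every two-step S-path is closed by a direct edge.
Euclidean (axiom 5): yes — any two successors of a common world are S-related.
Serial (axiom D): yes — every world has a successor (e.g. w0 S w0).
Reflexive (axiom T): yes — every world is S-related to itself.
So F validates K, K4, K45, KD45, S5. The strongest is S5.

S5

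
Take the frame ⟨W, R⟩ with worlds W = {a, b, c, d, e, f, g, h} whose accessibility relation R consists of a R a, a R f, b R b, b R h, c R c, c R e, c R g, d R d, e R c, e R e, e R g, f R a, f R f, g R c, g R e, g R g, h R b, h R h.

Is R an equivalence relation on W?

Yes

Reflexive: yes — every world is R-related to itself.
Symmetric: yes — every pair in R has its reverse in R.
Transitive: yes — every two-step R-path is closed by a direct edge.
So R is an equivalence relation.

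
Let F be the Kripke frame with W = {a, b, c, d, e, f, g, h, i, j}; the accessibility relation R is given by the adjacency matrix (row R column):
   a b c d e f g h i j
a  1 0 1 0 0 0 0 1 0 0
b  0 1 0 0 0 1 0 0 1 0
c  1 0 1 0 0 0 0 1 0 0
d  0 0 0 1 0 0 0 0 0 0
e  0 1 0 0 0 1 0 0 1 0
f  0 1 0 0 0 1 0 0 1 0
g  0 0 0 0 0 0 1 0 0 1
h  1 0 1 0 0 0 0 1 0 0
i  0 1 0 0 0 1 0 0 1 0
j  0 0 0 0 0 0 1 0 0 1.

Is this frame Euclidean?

Yes

Euclidean: yes — any two successors of a common world are R-related.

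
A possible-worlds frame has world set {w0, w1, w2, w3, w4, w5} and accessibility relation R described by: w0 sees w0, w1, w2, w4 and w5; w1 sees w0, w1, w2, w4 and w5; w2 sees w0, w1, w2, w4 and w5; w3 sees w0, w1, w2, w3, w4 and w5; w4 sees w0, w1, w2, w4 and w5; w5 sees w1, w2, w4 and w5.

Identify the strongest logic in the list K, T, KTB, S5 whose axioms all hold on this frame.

T

Reflexive (axiom T): yes — every world is R-related to itself.
Symmetric (axiom B): no — w0 R w5 but not w5 R w0.
Euclidean (axiom 5): no — w1 R w5 and w1 R w0, but not w5 R w0.
So F validates K, T; KTB would additionally require R to be symmetric. The strongest is T.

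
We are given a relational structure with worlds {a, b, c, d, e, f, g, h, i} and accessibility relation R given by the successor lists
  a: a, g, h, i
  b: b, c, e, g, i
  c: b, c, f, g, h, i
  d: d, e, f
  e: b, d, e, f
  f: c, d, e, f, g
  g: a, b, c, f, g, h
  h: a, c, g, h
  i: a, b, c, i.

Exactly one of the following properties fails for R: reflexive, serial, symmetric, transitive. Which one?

Reflexive: yes — every world is R-related to itself.
Serial: yes — every world has a successor (e.g. a R a).
Symmetric: yes — every pair in R has its reverse in R.
Transitive: no — a R g and g R b, but not a R b.
Only transitive fails.

transitive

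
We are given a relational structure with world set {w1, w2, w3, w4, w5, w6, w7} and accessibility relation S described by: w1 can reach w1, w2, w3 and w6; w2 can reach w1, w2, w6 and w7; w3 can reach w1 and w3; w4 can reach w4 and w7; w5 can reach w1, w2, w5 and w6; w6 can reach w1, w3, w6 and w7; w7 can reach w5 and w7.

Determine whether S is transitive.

Transitive: no — w1 S w2 and w2 S w7, but not w1 S w7.

No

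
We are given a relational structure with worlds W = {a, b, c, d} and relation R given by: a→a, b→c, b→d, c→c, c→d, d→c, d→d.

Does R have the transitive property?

Yes

Transitive: yes — every two-step R-path is closed by a direct edge.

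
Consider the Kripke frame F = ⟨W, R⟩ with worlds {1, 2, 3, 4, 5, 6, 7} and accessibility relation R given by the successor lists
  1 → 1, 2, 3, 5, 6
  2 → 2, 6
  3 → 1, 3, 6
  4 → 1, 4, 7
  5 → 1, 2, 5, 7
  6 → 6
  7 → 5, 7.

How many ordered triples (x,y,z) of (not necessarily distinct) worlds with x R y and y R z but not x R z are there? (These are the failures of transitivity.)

Enumerating: (1,5,7), (3,1,2), (3,1,5), (4,1,2), (4,1,3), (4,1,5), (4,1,6), (4,7,5), (5,1,3), (5,1,6), (5,2,6), (7,5,1), (7,5,2).

13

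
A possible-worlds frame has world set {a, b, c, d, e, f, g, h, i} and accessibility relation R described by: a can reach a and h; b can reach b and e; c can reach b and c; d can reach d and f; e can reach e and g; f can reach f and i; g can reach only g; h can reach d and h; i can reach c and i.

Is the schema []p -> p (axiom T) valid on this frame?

Yes

Axiom T corresponds to the accessibility relation being reflexive.
Reflexive: yes — every world is R-related to itself.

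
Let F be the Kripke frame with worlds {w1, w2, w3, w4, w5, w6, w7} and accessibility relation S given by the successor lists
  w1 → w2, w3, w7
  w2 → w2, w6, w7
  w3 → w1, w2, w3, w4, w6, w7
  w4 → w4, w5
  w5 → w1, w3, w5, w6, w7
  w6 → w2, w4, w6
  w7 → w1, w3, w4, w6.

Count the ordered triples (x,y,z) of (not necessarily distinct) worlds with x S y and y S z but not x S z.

Enumerating: (w1,w2,w6), (w1,w3,w1), (w1,w3,w4), (w1,w3,w6), (w1,w7,w1), (w1,w7,w4), (w1,w7,w6), (w2,w6,w4), (w2,w7,w1), (w2,w7,w3), (w2,w7,w4), (w3,w4,w5), … and 18 more.
Total: 30.

30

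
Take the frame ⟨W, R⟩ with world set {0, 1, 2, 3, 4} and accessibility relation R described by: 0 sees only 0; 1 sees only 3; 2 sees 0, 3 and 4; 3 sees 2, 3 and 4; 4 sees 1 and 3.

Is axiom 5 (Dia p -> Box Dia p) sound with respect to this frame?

No

The schema 5 characterises exactly the Euclidean frames.
Euclidean: no — 2 R 0 and 2 R 3, but not 0 R 3.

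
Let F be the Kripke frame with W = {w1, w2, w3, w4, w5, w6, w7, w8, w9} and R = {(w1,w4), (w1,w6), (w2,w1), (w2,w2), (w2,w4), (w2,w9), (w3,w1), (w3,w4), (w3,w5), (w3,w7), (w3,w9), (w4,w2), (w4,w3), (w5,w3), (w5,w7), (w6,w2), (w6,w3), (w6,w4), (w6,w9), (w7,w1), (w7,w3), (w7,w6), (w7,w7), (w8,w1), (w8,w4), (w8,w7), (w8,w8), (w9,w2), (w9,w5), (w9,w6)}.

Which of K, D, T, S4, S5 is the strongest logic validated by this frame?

Serial (axiom D): yes — every world has a successor (e.g. w1 R w4).
Reflexive (axiom T): no — w1 is not related to itself.
Transitive (axiom 4): no — w1 R w4 and w4 R w2, but not w1 R w2.
Euclidean (axiom 5): no — w1 R w4 and w1 R w6, but not w4 R w6.
So F validates K, D; T would additionally require R to be reflexive. The strongest is D.

D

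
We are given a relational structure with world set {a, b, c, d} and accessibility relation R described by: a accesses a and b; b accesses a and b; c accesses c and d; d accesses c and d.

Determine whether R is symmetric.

Symmetric: yes — every pair in R has its reverse in R.

Yes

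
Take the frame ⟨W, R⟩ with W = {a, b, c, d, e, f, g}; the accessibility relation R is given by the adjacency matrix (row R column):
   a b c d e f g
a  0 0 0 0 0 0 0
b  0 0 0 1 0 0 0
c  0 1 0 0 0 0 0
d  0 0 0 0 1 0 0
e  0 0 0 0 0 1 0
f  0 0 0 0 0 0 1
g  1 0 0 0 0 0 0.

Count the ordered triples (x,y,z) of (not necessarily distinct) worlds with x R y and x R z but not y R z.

Enumerating: (b,d,d), (c,b,b), (d,e,e), (e,f,f), (f,g,g), (g,a,a).

6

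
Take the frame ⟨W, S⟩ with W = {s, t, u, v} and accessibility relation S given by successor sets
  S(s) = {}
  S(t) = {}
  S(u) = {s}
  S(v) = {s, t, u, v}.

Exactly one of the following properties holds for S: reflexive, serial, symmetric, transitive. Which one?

Reflexive: no — s is not related to itself.
Serial: no — s has no S-successor.
Symmetric: no — u S s but not s S u.
Transitive: yes — every two-step S-path is closed by a direct edge.
Only transitive holds.

transitive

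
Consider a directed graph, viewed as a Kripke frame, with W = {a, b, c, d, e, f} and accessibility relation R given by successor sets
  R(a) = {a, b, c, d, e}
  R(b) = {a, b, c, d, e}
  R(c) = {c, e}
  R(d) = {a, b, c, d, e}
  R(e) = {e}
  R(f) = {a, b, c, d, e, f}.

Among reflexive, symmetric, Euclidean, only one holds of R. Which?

reflexive

Reflexive: yes — every world is R-related to itself.
Symmetric: no — a R c but not c R a.
Euclidean: no — a R c and a R b, but not c R b.
Only reflexive holds.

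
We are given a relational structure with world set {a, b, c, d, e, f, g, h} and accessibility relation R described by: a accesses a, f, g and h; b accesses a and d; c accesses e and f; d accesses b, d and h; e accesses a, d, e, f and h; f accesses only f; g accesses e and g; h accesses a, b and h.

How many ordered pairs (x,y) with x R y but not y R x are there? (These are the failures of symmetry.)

12

Enumerating: (a,f), (a,g), (b,a), (c,e), (c,f), (d,h), (e,a), (e,d), (e,f), (e,h), (g,e), (h,b).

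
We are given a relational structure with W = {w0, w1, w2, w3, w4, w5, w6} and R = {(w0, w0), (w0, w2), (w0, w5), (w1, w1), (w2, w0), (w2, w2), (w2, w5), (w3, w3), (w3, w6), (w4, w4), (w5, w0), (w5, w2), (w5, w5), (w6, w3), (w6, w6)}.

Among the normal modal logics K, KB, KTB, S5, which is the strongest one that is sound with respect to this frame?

S5

Symmetric (axiom B): yes — every pair in R has its reverse in R.
Reflexive (axiom T): yes — every world is R-related to itself.
Euclidean (axiom 5): yes — any two successors of a common world are R-related.
So F validates K, KB, KTB, S5. The strongest is S5.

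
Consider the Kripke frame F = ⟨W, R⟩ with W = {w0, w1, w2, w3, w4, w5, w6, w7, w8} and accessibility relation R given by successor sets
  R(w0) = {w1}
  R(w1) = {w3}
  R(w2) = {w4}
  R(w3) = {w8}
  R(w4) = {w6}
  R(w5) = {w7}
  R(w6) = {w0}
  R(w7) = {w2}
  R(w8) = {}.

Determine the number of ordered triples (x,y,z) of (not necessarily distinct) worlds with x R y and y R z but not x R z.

Enumerating: (w0,w1,w3), (w1,w3,w8), (w2,w4,w6), (w4,w6,w0), (w5,w7,w2), (w6,w0,w1), (w7,w2,w4).

7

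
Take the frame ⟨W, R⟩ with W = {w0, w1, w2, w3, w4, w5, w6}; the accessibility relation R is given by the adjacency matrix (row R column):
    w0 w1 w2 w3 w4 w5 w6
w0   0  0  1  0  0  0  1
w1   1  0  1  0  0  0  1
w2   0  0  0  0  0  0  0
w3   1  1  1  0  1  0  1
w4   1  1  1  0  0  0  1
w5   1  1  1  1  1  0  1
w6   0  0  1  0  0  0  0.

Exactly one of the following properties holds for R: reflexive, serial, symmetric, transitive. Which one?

transitive

Reflexive: no — w0 is not related to itself.
Serial: no — w2 has no R-successor.
Symmetric: no — w0 R w2 but not w2 R w0.
Transitive: yes — every two-step R-path is closed by a direct edge.
Only transitive holds.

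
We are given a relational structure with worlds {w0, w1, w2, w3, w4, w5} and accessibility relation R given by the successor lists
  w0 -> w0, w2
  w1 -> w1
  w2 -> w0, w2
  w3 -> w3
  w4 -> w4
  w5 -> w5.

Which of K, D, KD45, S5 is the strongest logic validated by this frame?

S5

Serial (axiom D): yes — every world has a successor (e.g. w0 R w0).
Euclidean (axiom 5): yes — any two successors of a common world are R-related.
Transitive (axiom 4): yes — every two-step R-path is closed by a direct edge.
Reflexive (axiom T): yes — every world is R-related to itself.
So F validates K, D, KD45, S5. The strongest is S5.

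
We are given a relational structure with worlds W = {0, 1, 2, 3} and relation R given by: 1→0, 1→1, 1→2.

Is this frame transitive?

Yes

Transitive: yes — every two-step R-path is closed by a direct edge.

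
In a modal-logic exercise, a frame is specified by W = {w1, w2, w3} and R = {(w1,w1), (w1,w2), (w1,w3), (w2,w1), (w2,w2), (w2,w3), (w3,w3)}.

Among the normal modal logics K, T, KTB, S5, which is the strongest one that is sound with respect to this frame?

T

Reflexive (axiom T): yes — every world is R-related to itself.
Symmetric (axiom B): no — w1 R w3 but not w3 R w1.
Euclidean (axiom 5): no — w1 R w3 and w1 R w2, but not w3 R w2.
So F validates K, T; KTB would additionally require R to be symmetric. The strongest is T.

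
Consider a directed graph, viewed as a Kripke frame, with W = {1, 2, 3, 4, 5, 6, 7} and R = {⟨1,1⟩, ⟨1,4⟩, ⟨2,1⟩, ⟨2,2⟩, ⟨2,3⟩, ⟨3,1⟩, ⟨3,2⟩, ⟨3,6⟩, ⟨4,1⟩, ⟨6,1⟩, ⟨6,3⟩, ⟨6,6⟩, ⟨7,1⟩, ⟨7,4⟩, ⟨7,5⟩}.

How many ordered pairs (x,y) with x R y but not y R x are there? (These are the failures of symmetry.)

Enumerating: (2,1), (3,1), (6,1), (7,1), (7,4), (7,5).

6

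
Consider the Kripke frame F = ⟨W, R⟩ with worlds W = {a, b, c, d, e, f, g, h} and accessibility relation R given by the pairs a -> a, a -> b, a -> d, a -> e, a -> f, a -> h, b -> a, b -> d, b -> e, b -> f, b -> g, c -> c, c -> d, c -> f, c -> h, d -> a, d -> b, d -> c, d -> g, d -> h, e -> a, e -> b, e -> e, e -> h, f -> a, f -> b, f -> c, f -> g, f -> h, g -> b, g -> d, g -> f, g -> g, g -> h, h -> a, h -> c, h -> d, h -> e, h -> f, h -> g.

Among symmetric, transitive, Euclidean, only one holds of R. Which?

symmetric

Symmetric: yes — every pair in R has its reverse in R.
Transitive: no — a R b and b R g, but not a R g.
Euclidean: no — a R b and a R h, but not b R h.
Only symmetric holds.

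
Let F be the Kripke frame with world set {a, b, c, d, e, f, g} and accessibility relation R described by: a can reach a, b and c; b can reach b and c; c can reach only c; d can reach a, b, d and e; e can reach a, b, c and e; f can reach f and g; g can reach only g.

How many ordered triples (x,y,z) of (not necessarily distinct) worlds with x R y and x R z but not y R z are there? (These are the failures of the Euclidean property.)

Enumerating: (a,b,a), (a,c,a), (a,c,b), (b,c,b), (d,a,d), (d,a,e), (d,b,a), (d,b,d), (d,b,e), (d,e,d), (e,a,e), (e,b,a), (e,b,e), (e,c,a), (e,c,b), (e,c,e), (f,g,f).

17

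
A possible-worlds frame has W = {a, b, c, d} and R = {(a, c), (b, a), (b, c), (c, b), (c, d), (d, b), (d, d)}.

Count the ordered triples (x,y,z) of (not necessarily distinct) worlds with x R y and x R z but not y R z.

8

Enumerating: (a,c,c), (b,a,a), (b,c,a), (b,c,c), (c,b,b), (c,b,d), (d,b,b), (d,b,d).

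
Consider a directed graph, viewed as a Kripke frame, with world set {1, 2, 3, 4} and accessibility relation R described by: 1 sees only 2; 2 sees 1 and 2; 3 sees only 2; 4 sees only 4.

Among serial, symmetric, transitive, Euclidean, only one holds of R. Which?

serial

Serial: yes — every world has a successor (e.g. 1 R 2).
Symmetric: no — 3 R 2 but not 2 R 3.
Transitive: no — 3 R 2 and 2 R 1, but not 3 R 1.
Euclidean: no — 2 R 1 and 2 R 1, but not 1 R 1.
Only serial holds.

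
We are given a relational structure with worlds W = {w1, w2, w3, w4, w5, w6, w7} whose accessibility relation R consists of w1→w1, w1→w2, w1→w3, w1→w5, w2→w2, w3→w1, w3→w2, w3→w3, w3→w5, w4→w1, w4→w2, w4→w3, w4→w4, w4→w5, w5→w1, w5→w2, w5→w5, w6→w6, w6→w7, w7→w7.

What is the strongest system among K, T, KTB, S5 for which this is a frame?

T

Reflexive (axiom T): yes — every world is R-related to itself.
Symmetric (axiom B): no — w1 R w2 but not w2 R w1.
Euclidean (axiom 5): no — w1 R w2 and w1 R w3, but not w2 R w3.
So F validates K, T; KTB would additionally require R to be symmetric. The strongest is T.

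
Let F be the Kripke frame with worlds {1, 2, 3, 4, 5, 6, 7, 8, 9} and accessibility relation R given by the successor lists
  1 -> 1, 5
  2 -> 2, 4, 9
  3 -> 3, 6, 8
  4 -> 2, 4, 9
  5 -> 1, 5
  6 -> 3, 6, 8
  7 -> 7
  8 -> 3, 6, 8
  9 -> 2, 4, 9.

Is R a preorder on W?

Reflexive: yes — every world is R-related to itself.
Transitive: yes — every two-step R-path is closed by a direct edge.
So R is a preorder.

Yes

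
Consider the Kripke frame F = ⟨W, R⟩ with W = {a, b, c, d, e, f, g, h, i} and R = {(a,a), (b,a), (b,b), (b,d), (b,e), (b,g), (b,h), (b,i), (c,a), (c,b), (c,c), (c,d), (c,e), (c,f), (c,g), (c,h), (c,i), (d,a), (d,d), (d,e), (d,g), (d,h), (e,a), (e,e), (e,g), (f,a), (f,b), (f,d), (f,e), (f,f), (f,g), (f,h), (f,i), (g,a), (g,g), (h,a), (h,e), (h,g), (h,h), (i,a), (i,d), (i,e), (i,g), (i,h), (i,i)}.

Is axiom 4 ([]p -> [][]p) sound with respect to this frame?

Yes

The schema 4 characterises exactly the transitive frames.
Transitive: yes — every two-step R-path is closed by a direct edge.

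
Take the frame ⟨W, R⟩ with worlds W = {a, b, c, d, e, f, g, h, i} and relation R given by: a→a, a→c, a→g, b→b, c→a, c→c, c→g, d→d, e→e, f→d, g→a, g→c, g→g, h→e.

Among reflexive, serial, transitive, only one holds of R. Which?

Reflexive: no — f is not related to itself.
Serial: no — i has no R-successor.
Transitive: yes — every two-step R-path is closed by a direct edge.
Only transitive holds.

transitive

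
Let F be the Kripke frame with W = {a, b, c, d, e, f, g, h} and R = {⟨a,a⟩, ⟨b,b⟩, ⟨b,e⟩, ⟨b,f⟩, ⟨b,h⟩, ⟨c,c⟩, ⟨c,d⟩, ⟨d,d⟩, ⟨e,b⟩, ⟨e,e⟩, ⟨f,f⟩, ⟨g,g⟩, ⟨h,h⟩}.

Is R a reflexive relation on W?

Reflexive: yes — every world is R-related to itself.

Yes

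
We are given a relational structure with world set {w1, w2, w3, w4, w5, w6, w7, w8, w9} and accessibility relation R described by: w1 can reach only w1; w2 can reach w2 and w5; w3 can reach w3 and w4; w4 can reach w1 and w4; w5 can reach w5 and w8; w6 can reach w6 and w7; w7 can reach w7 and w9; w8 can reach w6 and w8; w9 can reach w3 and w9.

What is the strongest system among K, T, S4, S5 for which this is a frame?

Reflexive (axiom T): yes — every world is R-related to itself.
Transitive (axiom 4): no — w2 R w5 and w5 R w8, but not w2 R w8.
Euclidean (axiom 5): no — w2 R w5 and w2 R w2, but not w5 R w2.
So F validates K, T; S4 would additionally require R to be transitive. The strongest is T.

T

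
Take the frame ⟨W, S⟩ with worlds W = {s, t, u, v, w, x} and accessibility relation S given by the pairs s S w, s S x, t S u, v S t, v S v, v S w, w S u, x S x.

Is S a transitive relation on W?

No

Transitive: no — s S w and w S u, but not s S u.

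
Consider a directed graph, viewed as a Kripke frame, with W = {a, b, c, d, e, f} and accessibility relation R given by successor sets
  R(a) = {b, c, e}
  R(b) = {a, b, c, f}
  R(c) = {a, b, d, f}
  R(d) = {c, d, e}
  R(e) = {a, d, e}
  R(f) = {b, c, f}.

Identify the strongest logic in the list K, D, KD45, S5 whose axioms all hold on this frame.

Serial (axiom D): yes — every world has a successor (e.g. a R b).
Euclidean (axiom 5): no — a R b and a R e, but not b R e.
Transitive (axiom 4): no — a R b and b R f, but not a R f.
Reflexive (axiom T): no — a is not related to itself.
So F validates K, D; KD45 would additionally require R to be Euclidean and transitive. The strongest is D.

D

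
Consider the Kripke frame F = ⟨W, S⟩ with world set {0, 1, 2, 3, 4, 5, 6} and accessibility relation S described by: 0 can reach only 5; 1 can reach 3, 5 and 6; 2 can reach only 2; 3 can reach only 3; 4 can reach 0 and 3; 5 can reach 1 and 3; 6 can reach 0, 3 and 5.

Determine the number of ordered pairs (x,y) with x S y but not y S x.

9

Enumerating: (0,5), (1,3), (1,6), (4,0), (4,3), (5,3), (6,0), (6,3), (6,5).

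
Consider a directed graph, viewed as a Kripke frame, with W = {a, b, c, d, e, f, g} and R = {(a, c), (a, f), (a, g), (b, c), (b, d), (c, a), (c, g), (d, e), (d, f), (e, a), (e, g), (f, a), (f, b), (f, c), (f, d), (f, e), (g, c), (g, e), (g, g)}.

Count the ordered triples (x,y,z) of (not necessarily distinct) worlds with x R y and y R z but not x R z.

31

Enumerating: (a,c,a), (a,f,a), (a,f,b), (a,f,d), (a,f,e), (a,g,e), (b,c,a), (b,c,g), (b,d,e), (b,d,f), (c,a,c), (c,a,f), … and 19 more.
Total: 31.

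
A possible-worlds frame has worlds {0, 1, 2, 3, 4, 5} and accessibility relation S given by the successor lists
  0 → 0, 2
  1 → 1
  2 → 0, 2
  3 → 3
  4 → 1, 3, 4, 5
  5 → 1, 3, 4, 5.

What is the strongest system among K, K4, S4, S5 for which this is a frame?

S4

Transitive (axiom 4): yes — every two-step S-path is closed by a direct edge.
Reflexive (axiom T): yes — every world is S-related to itself.
Euclidean (axiom 5): no — 4 S 1 and 4 S 3, but not 1 S 3.
So F validates K, K4, S4; S5 would additionally require S to be Euclidean. The strongest is S4.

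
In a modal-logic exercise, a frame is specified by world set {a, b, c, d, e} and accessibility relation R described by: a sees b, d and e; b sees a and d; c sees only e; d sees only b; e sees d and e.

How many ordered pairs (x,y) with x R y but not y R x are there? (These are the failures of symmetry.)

4

Enumerating: (a,d), (a,e), (c,e), (e,d).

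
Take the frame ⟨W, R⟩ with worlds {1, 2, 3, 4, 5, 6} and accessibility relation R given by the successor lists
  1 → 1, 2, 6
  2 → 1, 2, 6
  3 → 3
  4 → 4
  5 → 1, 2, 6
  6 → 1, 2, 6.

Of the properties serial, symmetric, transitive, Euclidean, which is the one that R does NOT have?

symmetric

Serial: yes — every world has a successor (e.g. 1 R 1).
Symmetric: no — 5 R 1 but not 1 R 5.
Transitive: yes — every two-step R-path is closed by a direct edge.
Euclidean: yes — any two successors of a common world are R-related.
Only symmetric fails.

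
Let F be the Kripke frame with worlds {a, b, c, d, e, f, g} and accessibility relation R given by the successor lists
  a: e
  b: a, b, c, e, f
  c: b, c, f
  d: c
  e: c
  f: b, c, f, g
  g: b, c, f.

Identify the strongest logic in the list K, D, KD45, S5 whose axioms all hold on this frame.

D

Serial (axiom D): yes — every world has a successor (e.g. a R e).
Euclidean (axiom 5): no — b R a and b R c, but not a R c.
Transitive (axiom 4): no — a R e and e R c, but not a R c.
Reflexive (axiom T): no — a is not related to itself.
So F validates K, D; KD45 would additionally require R to be Euclidean and transitive. The strongest is D.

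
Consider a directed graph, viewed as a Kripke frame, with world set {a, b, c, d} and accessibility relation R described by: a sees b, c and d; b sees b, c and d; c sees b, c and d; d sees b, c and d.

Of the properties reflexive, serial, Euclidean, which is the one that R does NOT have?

reflexive

Reflexive: no — a is not related to itself.
Serial: yes — every world has a successor (e.g. a R b).
Euclidean: yes — any two successors of a common world are R-related.
Only reflexive fails.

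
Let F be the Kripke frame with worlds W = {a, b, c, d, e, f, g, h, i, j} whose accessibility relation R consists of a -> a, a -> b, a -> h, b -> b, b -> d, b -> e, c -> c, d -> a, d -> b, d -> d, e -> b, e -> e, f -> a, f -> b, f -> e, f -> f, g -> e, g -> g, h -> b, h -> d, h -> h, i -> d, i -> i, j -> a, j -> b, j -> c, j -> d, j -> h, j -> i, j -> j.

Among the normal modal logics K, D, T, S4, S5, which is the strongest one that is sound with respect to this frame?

Serial (axiom D): yes — every world has a successor (e.g. a R a).
Reflexive (axiom T): yes — every world is R-related to itself.
Transitive (axiom 4): no — a R b and b R d, but not a R d.
Euclidean (axiom 5): no — a R b and a R h, but not b R h.
So F validates K, D, T; S4 would additionally require R to be transitive. The strongest is T.

T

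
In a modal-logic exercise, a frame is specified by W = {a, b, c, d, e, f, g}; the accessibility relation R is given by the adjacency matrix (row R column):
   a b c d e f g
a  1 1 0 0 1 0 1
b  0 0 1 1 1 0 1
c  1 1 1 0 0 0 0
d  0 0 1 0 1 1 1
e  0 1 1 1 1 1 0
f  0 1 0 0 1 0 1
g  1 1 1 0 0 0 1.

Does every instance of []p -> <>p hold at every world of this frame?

Axiom D corresponds to the accessibility relation being serial.
Serial: yes — every world has a successor (e.g. a R a).

Yes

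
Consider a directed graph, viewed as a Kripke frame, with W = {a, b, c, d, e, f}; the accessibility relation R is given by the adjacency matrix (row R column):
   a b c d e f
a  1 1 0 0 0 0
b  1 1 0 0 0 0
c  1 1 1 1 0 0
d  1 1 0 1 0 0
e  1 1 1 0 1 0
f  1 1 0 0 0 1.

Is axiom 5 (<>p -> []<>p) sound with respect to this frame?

The schema 5 characterises exactly the Euclidean frames.
Euclidean: no — c R a and c R d, but not a R d.

No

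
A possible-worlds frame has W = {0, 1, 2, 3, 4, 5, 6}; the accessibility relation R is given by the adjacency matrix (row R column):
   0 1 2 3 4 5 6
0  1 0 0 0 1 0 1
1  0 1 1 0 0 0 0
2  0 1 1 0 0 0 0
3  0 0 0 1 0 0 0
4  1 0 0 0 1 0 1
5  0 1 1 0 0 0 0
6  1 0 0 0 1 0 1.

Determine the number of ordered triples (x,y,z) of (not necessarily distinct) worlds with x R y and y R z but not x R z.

0

R is transitive; there are no such tuples.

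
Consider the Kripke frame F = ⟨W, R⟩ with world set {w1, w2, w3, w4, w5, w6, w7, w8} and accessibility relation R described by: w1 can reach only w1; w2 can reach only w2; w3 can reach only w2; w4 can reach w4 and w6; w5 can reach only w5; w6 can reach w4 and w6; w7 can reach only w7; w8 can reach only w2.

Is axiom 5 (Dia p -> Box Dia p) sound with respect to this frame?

The schema 5 characterises exactly the Euclidean frames.
Euclidean: yes — any two successors of a common world are R-related.

Yes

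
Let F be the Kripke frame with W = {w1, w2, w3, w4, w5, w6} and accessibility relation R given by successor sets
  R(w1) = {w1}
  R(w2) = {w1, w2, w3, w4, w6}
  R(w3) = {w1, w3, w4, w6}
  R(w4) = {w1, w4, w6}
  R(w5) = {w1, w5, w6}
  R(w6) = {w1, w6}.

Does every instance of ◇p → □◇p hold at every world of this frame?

By correspondence theory, 5 is valid on a frame iff R is Euclidean.
Euclidean: no — w2 R w1 and w2 R w3, but not w1 R w3.

No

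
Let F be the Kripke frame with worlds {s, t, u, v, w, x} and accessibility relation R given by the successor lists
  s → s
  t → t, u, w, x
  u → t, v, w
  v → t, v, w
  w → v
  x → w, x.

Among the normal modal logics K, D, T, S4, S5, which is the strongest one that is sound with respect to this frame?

Serial (axiom D): yes — every world has a successor (e.g. s R s).
Reflexive (axiom T): no — u is not related to itself.
Transitive (axiom 4): no — t R u and u R v, but not t R v.
Euclidean (axiom 5): no — t R u and t R x, but not u R x.
So F validates K, D; T would additionally require R to be reflexive. The strongest is D.

D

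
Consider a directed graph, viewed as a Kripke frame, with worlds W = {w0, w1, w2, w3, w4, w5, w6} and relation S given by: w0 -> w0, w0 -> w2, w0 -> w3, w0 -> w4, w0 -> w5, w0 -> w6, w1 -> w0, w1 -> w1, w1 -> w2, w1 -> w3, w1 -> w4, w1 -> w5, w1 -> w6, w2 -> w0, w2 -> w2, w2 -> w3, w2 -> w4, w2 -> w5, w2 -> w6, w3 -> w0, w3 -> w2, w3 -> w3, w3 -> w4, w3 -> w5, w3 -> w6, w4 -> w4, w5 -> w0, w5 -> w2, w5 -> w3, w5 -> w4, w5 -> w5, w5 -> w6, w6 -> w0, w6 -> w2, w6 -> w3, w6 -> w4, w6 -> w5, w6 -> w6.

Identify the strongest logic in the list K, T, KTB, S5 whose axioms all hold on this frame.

Reflexive (axiom T): yes — every world is S-related to itself.
Symmetric (axiom B): no — w0 S w4 but not w4 S w0.
Euclidean (axiom 5): no — w0 S w4 and w0 S w2, but not w4 S w2.
So F validates K, T; KTB would additionally require S to be symmetric. The strongest is T.

T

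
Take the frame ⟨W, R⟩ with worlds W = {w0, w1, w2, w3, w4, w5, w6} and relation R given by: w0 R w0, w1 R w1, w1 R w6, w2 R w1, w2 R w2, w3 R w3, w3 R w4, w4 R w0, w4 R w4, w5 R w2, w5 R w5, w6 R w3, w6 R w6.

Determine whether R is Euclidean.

Euclidean: no — w1 R w6 and w1 R w1, but not w6 R w1.

No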